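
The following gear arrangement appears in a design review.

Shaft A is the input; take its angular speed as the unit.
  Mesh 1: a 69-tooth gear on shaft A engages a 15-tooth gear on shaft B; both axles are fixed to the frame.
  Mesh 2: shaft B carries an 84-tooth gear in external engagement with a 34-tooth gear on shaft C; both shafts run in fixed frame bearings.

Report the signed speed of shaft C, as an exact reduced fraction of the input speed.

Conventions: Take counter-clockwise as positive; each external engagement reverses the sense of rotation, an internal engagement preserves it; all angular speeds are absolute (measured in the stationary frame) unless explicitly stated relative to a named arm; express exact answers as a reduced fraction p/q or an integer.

966/85

2-mesh fixed-axis compound train (all bearings frame-fixed)
mesh 1 [69T→15T]: |ω|/ω_in = 1×69/15 = 23/5, sense flips to −
mesh 2 [84T→34T]: |ω|/ω_in = (23/5)×84/34 = 966/85, sense flips to +
signed output speed (× input speed) = 966/85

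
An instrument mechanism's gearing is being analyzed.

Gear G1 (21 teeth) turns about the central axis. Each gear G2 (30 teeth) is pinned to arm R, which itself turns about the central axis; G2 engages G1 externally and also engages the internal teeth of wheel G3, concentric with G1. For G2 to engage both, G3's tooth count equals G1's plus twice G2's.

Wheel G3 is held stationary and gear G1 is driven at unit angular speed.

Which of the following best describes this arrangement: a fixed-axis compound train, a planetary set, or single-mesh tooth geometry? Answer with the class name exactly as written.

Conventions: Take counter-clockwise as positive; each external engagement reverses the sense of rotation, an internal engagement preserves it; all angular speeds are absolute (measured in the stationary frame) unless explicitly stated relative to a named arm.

recognized (axles ride arm R): planetary set, 21/30/81 teeth
classification: planetary set

planetary set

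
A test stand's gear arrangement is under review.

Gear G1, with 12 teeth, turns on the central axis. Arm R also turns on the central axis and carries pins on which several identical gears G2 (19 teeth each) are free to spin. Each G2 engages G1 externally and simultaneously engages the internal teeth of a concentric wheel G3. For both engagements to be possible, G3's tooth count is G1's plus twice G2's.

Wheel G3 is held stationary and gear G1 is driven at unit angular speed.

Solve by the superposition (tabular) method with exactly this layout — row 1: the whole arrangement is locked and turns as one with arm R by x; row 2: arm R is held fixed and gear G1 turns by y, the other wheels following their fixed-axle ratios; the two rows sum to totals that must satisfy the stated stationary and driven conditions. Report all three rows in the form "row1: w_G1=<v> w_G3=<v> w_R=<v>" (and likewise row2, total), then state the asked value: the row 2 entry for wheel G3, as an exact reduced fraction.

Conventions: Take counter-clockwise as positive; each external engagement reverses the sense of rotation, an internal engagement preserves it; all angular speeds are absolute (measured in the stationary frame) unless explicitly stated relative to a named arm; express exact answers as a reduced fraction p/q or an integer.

row1: w_G1=6/31 w_G3=6/31 w_R=6/31
row2: w_G1=25/31 w_G3=-6/31 w_R=0
total: w_G1=1 w_G3=0 w_R=6/31
asked value: -6/31

class = planetary set [G3 = 12+2·19 = 50; Willis about the carrier]
row 1 (train locked, turned with arm): all members turn x
superposition row 2 [arm held]: sun y, ring −(12/50)·y, arm 0
boundary: total ω_ring = x − (12/50)·y = 0 and total ω_sun = x + y = 1  ⇒  y = 25/31, x = 6/31
row 2 ring = −(12/50)·25/31 = -6/31
totals (row 1 + row 2): sun 6/31 + 25/31 = 1, ring 6/31 + (-6/31) = 0, arm 6/31 + 0 = 6/31
asked cell (row2, ring) = -6/31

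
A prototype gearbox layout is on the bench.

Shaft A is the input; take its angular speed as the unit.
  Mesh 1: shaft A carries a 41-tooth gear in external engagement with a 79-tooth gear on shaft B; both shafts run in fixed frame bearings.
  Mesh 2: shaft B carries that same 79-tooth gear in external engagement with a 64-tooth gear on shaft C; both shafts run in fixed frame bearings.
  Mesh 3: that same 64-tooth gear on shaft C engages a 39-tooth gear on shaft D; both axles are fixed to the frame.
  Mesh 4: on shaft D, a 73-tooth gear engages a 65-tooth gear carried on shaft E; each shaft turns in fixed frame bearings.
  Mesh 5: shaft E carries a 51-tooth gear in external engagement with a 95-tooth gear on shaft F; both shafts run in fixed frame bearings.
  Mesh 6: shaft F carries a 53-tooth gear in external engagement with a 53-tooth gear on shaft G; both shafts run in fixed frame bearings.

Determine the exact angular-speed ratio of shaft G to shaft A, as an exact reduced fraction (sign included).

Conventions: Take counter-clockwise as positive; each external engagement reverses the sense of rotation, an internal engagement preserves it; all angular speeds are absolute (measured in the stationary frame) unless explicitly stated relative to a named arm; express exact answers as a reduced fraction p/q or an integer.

class = fixed-axis compound train [6 meshes; 6 ratios multiply, 6 sense flips]
mesh 1 [41T→79T]: running ratio 41/79, sense −
mesh 2 [79T→64T]: running ratio 41/64, sense +
mesh 3 [64T→39T]: running ratio 41/39, sense −
mesh 4 [73T→65T]: running ratio 2993/2535, sense +
mesh 5 [51T→95T]: running ratio 50881/80275, sense −
mesh 6 [53T→53T]: running ratio 50881/80275, sense +
ω_out/ω_in = 50881/80275

50881/80275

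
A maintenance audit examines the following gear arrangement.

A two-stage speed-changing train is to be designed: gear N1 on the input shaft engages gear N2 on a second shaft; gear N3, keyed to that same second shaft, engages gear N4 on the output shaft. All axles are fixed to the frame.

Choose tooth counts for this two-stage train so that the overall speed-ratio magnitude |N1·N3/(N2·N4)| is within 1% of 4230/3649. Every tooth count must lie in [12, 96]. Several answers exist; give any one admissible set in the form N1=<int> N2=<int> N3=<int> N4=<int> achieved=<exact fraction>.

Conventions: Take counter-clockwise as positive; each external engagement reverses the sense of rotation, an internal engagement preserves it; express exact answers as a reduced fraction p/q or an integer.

N1=45 N2=41 N3=94 N4=89 achieved=4230/3649

design class (target 4230/3649): fixed-axis compound train
target = 4230/3649 in lowest terms: an exact hit needs N1·N3 = k·4230 and N2·N4 = k·3649 for one integer k, every count in [12, 96]; additionally prefer no 1:1 stage (N1 ≠ N2, N3 ≠ N4)
k = 1: N1·N3 = 4230 = 45·94, N2·N4 = 3649 = 41·89
achieved = 45·94/(41·89) = 4230/3649; |achieved − target| = 0 ≤ 423/36490 ✓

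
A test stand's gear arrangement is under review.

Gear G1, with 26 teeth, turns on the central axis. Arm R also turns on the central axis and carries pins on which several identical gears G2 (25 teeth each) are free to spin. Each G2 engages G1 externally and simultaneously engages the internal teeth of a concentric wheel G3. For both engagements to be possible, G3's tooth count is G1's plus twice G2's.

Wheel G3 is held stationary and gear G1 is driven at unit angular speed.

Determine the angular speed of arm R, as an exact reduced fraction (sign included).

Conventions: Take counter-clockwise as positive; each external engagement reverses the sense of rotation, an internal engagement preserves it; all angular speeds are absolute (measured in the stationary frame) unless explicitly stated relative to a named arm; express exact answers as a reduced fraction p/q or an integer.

recognized (axles ride arm R): planetary set, 26/25/76 teeth
ring teeth: 26 + 2·25 = 76
26(ω_sun−ω_arm) = −76(ω_ring−ω_arm),  ω_ring = 0, ω_sun = 1
26(1−ω_arm) = −76(0−ω_arm)  ⇒  102·ω_arm = 26  ⇒  ω_arm = 13/51
exact speed ratio = 13/51

13/51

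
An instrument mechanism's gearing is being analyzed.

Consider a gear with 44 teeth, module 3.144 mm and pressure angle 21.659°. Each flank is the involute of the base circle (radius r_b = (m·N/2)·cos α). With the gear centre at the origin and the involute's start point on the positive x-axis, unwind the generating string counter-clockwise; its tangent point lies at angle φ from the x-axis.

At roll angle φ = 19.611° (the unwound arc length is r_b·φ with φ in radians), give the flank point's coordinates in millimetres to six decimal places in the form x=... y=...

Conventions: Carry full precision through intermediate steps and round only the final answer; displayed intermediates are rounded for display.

topology: single-mesh involute geometry — m = 3.144, N = 44
pitch radius r_p = m·N/2 = 3.144·44/2 = 69.168000
base radius r_b = r_p·cos α = 69.168000·cos 21.659° = 64.284526
roll angle φ = 19.611° = 0.34227652 rad
x = r_b·(cos φ + φ·sin φ) = 67.940524
y = r_b·(sin φ − φ·cos φ) = 0.849220

x=67.940524 y=0.849220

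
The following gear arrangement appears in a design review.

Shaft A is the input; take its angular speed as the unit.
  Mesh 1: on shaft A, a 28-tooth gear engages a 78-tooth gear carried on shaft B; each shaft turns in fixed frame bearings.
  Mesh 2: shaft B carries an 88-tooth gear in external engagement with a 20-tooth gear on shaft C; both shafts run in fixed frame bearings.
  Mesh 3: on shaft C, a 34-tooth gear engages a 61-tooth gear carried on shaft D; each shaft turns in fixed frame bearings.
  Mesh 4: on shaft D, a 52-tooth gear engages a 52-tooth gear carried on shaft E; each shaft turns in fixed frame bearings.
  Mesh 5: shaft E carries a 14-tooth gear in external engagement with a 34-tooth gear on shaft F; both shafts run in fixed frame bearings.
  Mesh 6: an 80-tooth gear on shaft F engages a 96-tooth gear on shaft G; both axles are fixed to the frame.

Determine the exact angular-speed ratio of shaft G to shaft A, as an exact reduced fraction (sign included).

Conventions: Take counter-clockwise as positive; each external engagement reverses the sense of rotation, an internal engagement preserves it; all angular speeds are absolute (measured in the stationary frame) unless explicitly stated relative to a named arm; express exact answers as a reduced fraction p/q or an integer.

class = fixed-axis compound train [6 meshes; 6 ratios multiply, 6 sense flips]
mesh 1 [28T→78T]: running ratio 14/39, sense −
mesh 2 [88T→20T]: running ratio 308/195, sense +
mesh 3 [34T→61T]: running ratio 10472/11895, sense −
mesh 4 [52T→52T]: running ratio 10472/11895, sense +
mesh 5 [14T→34T]: running ratio 4312/11895, sense −
mesh 6 [80T→96T]: running ratio 2156/7137, sense +
ω_out/ω_in = 2156/7137

2156/7137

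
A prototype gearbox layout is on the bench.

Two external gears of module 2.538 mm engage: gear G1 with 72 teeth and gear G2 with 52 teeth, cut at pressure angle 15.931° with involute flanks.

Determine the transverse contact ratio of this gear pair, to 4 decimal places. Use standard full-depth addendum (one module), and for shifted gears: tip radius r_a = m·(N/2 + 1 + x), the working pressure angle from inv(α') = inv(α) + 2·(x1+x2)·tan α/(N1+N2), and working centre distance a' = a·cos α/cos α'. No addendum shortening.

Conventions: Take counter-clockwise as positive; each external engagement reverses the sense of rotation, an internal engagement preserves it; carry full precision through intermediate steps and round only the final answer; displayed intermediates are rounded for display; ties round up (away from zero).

class = single-mesh tooth geometry [involute pair 72T × 52T, m = 2.538]
base radii: r_b1 = 87.858824, r_b2 = 63.453595
tip radii: r_a1 = 93.906000, r_a2 = 68.526000
no profile shift: α' = α, a' = a
action lengths: √(r_a1²−r_b1²) = 33.153641, √(r_a2²−r_b2²) = 25.873808
base pitch p_b = π·m·cos α = 7.667129
CR = (33.153641 + 25.873808 − 157.356000·sin 15.93100°)/7.667129 = 2.065499
contact ratio ≈ 2.0655

2.0655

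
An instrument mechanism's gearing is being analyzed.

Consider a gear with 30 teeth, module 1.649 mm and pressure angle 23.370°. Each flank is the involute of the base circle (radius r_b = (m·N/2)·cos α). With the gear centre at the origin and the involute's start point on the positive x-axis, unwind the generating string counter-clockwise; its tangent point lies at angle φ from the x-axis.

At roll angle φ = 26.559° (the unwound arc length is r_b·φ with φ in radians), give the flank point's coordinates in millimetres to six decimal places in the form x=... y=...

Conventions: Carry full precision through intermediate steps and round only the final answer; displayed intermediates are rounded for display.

recognized (one wheel, involute flank): single-mesh tooth geometry, m = 1.649, N = 30
pitch radius r_p = m·N/2 = 1.649·30/2 = 24.735000
base radius r_b = r_p·cos α = 24.735000·cos 23.370° = 22.705801
roll angle φ = 26.559° = 0.46354200 rad
x = r_b·(cos φ + φ·sin φ) = 25.015728
y = r_b·(sin φ − φ·cos φ) = 0.737772

x=25.015728 y=0.737772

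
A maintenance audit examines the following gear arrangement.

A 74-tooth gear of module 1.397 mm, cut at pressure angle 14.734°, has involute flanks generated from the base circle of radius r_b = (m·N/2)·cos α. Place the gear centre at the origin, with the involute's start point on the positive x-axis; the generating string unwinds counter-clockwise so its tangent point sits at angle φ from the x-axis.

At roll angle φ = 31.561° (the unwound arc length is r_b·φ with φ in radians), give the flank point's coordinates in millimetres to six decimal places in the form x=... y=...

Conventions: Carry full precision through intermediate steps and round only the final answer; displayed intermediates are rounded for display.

x=57.007717 y=2.701500

single-mesh involute tooth geometry (74T wheel at module 1.397)
pitch radius r_p = m·N/2 = 1.397·74/2 = 51.689000
base radius r_b = r_p·cos α = 51.689000·cos 14.734° = 49.989311
roll angle φ = 31.561° = 0.55084337 rad
x = r_b·(cos φ + φ·sin φ) = 57.007717
y = r_b·(sin φ − φ·cos φ) = 2.701500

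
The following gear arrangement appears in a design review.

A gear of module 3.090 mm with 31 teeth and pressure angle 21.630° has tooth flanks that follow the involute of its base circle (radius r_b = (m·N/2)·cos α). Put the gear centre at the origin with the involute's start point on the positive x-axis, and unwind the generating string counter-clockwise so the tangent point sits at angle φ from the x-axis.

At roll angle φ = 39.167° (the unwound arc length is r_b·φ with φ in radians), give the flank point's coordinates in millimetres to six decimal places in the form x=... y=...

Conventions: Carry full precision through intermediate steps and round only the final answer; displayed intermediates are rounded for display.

topology: single-mesh involute geometry — m = 3.090, N = 31
pitch radius r_p = m·N/2 = 3.090·31/2 = 47.895000
base radius r_b = r_p·cos α = 47.895000·cos 21.630° = 44.522407
roll angle φ = 39.167° = 0.68359311 rad
x = r_b·(cos φ + φ·sin φ) = 53.740953
y = r_b·(sin φ − φ·cos φ) = 4.522915

x=53.740953 y=4.522915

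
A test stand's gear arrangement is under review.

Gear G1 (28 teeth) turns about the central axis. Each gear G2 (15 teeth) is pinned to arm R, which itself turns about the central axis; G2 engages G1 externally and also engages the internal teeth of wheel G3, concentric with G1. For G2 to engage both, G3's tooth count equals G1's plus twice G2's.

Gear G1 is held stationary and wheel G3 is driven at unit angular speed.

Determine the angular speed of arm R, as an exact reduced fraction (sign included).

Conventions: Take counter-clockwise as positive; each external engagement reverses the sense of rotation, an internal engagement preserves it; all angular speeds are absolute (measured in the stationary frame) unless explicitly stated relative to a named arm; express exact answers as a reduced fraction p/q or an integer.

29/43

planetary set (28T centre, 15T on arm, 58T internal) — Willis relation
ring teeth: 28 + 2·15 = 58
28(ω_sun−ω_arm) = −58(ω_ring−ω_arm),  ω_sun = 0, ω_ring = 1
28(0−ω_arm) = −58(1−ω_arm)  ⇒  86·ω_arm = 58  ⇒  ω_arm = 29/43
exact speed ratio = 29/43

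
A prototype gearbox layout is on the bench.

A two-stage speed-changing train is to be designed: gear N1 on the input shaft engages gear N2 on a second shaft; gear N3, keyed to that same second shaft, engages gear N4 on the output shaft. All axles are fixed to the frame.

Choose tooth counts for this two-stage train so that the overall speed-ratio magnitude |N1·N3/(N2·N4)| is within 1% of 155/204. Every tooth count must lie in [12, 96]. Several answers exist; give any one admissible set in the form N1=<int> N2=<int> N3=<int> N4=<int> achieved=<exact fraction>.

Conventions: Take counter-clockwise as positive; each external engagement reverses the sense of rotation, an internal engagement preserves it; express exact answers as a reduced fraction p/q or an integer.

design class (target 155/204): fixed-axis compound train
target = 155/204 in lowest terms: an exact hit needs N1·N3 = k·155 and N2·N4 = k·204 for one integer k, every count in [12, 96]; additionally prefer no 1:1 stage (N1 ≠ N2, N3 ≠ N4)
k = 1…2: no 1:1-free in-range split of k·155 and k·204 into factor pairs; take k = 3
k = 3: N1·N3 = 465 = 15·31, N2·N4 = 612 = 12·51
achieved = 15·31/(12·51) = 155/204; |achieved − target| = 0 ≤ 31/4080 ✓

N1=15 N2=12 N3=31 N4=51 achieved=155/204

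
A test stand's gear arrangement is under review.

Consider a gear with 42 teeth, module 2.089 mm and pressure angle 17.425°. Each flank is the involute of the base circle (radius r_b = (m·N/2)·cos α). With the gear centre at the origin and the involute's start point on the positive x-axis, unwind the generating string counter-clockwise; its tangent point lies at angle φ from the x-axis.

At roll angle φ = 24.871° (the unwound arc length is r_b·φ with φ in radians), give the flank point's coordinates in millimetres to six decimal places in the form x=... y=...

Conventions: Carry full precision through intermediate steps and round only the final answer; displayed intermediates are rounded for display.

x=45.615386 y=1.119802

class = single-mesh tooth geometry [base-circle involute, m = 2.089, 42T]
pitch radius r_p = m·N/2 = 2.089·42/2 = 43.869000
base radius r_b = r_p·cos α = 43.869000·cos 17.425° = 41.855841
roll angle φ = 24.871° = 0.43408084 rad
x = r_b·(cos φ + φ·sin φ) = 45.615386
y = r_b·(sin φ − φ·cos φ) = 1.119802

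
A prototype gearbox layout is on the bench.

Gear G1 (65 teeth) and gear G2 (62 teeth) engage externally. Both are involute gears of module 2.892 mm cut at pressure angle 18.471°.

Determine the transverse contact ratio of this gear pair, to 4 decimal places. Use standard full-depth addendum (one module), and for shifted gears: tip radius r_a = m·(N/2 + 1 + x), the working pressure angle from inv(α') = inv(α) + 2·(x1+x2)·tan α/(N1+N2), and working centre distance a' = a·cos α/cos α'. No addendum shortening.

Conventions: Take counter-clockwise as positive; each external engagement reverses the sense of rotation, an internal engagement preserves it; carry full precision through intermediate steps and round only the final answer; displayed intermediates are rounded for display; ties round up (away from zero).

single-mesh involute tooth geometry (65T engaging 62T at module 2.892)
base radii: r_b1 = 89.148024, r_b2 = 85.033500
tip radii: r_a1 = 96.882000, r_a2 = 92.544000
no profile shift: α' = α, a' = a
action lengths: √(r_a1²−r_b1²) = 37.930881, √(r_a2²−r_b2²) = 36.519801
base pitch p_b = π·m·cos α = 8.617439
CR = (37.930881 + 36.519801 − 183.642000·sin 18.47100°)/8.617439 = 1.887843
contact ratio ≈ 1.8878

1.8878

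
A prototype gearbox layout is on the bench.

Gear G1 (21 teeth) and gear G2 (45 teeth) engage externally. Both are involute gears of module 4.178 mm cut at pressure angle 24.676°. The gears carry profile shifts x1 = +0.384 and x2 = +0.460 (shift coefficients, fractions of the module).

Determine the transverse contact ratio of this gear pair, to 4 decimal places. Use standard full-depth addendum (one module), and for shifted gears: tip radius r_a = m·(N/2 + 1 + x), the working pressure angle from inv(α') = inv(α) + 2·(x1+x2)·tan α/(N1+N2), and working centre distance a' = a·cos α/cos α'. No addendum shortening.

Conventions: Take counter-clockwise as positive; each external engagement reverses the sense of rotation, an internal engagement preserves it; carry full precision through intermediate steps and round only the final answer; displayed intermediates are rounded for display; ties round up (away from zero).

1.3941

class = single-mesh tooth geometry [involute pair 21T × 45T, m = 4.178]
base radii: r_b1 = 39.863020, r_b2 = 85.420758
tip radii: r_a1 = 49.651352, r_a2 = 100.104880
inv(α') = inv(24.676°) + 2·(+0.384+0.460)·tan α/(21+45) = 0.04051433  ⇒  α' = 27.48155°
a' = a·cos α / cos α' = 137.8740·cos 24.676°/cos 27.48155° = 141.219008
action lengths: √(r_a1²−r_b1²) = 29.600614, √(r_a2²−r_b2²) = 52.194646
base pitch p_b = π·m·cos α = 11.926988
CR = (29.600614 + 52.194646 − 141.219008·sin 27.48155°)/11.926988 = 1.394142
contact ratio ≈ 1.3941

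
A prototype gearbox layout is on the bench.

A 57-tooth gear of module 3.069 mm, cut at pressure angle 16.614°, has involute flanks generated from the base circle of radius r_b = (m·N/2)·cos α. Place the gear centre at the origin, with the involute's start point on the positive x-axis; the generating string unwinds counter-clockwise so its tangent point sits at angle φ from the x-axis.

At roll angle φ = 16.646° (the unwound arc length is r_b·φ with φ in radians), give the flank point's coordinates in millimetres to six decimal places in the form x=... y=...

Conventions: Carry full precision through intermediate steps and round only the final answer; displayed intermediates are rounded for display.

x=87.277976 y=0.679348

single-mesh involute tooth geometry (57T wheel at module 3.069)
pitch radius r_p = m·N/2 = 3.069·57/2 = 87.466500
base radius r_b = r_p·cos α = 87.466500·cos 16.614° = 83.815013
roll angle φ = 16.646° = 0.29052751 rad
x = r_b·(cos φ + φ·sin φ) = 87.277976
y = r_b·(sin φ − φ·cos φ) = 0.679348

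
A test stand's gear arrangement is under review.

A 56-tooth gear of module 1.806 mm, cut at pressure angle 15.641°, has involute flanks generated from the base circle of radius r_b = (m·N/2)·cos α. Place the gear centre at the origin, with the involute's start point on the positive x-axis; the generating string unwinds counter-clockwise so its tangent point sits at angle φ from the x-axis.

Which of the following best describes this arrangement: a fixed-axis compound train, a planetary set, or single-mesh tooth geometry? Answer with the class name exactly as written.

recognized (one wheel, involute flank): single-mesh tooth geometry, m = 1.806, N = 56
classification: single-mesh tooth geometry

single-mesh tooth geometry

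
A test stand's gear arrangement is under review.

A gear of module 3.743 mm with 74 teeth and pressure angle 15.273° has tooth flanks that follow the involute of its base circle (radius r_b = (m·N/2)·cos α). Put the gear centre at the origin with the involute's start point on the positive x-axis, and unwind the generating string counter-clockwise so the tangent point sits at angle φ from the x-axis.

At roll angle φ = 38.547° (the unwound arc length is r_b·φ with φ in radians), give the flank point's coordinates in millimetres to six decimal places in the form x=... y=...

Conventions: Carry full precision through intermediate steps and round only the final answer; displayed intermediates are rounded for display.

class = single-mesh tooth geometry [base-circle involute, m = 3.743, 74T]
pitch radius r_p = m·N/2 = 3.743·74/2 = 138.491000
base radius r_b = r_p·cos α = 138.491000·cos 15.273° = 133.599728
roll angle φ = 38.547° = 0.67277207 rad
x = r_b·(cos φ + φ·sin φ) = 160.498625
y = r_b·(sin φ − φ·cos φ) = 12.956933

x=160.498625 y=12.956933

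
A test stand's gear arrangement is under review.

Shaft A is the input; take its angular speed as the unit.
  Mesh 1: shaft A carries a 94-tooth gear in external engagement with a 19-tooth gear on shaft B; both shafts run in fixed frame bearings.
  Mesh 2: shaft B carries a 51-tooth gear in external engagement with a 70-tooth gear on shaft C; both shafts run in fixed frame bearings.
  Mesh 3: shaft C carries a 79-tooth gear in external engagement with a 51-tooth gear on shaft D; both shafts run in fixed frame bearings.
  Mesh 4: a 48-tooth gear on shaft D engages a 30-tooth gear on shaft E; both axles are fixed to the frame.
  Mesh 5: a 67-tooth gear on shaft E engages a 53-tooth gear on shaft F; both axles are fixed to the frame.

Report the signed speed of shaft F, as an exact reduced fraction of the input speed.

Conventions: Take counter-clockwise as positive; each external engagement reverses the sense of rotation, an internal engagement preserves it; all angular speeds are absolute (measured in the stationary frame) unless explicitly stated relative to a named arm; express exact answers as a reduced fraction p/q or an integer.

-1990168/176225

5-mesh fixed-axis compound train (all bearings frame-fixed)
mesh 1 [94T→19T]: |ω|/ω_in = 1×94/19 = 94/19, sense flips to −
mesh 2 [51T→70T]: |ω|/ω_in = (94/19)×51/70 = 2397/665, sense flips to +
mesh 3 [79T→51T]: |ω|/ω_in = (2397/665)×79/51 = 3713/665, sense flips to −
mesh 4 [48T→30T]: |ω|/ω_in = (3713/665)×48/30 = 29704/3325, sense flips to +
mesh 5 [67T→53T]: |ω|/ω_in = (29704/3325)×67/53 = 1990168/176225, sense flips to −
signed output speed (× input speed) = -1990168/176225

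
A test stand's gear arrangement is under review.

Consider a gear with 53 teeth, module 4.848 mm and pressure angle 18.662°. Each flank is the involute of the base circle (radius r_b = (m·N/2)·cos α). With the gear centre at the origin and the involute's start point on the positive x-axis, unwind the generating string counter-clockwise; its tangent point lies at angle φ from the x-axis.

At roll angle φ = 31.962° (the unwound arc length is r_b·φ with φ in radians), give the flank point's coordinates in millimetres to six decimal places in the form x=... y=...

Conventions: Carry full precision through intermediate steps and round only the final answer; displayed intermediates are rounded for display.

class = single-mesh tooth geometry [base-circle involute, m = 4.848, 53T]
pitch radius r_p = m·N/2 = 4.848·53/2 = 128.472000
base radius r_b = r_p·cos α = 128.472000·cos 18.662° = 121.717290
roll angle φ = 31.962° = 0.55784214 rad
x = r_b·(cos φ + φ·sin φ) = 139.207680
y = r_b·(sin φ − φ·cos φ) = 6.826367

x=139.207680 y=6.826367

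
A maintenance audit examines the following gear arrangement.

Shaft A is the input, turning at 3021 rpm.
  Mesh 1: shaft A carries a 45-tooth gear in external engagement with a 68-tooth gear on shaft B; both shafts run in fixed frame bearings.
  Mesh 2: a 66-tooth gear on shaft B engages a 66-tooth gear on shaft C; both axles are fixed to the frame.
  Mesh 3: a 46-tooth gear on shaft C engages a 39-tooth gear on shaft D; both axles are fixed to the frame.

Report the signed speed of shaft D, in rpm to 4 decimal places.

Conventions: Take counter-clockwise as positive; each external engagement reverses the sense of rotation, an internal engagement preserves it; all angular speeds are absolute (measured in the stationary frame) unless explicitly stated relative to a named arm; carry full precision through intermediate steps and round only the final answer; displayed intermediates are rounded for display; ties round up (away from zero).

-2358.0204 rpm

3-mesh fixed-axis compound train (all bearings frame-fixed)
mesh 1 [45T→68T]: ω = 3021.0000×45/68 = 1999.1912 rpm, sense flips to −
mesh 2 [66T→66T]: ω = 1999.1912×66/66 = 1999.1912 rpm, sense flips to +
mesh 3 [46T→39T]: ω = 1999.1912×46/39 = 2358.0204 rpm, sense flips to −
signed output speed = -2358.0204 rpm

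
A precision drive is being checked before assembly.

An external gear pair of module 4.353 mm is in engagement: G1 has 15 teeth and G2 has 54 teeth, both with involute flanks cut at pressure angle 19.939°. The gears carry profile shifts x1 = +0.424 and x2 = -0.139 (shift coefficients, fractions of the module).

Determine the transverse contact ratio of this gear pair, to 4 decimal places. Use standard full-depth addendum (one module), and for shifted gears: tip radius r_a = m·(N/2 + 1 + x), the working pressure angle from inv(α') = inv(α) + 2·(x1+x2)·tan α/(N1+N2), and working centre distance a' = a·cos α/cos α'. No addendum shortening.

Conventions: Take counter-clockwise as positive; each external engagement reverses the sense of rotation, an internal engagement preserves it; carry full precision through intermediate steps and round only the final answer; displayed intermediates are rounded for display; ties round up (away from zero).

topology: single-mesh involute geometry — m = 4.353, 15T/54T pair
base radii: r_b1 = 30.690485, r_b2 = 110.485748
tip radii: r_a1 = 38.846172, r_a2 = 121.278933
inv(α') = inv(19.939°) + 2·(+0.424-0.139)·tan α/(15+54) = 0.01776057  ⇒  α' = 21.16028°
a' = a·cos α / cos α' = 150.1785·cos 19.939°/cos 21.16028° = 151.383371
action lengths: √(r_a1²−r_b1²) = 23.814264, √(r_a2²−r_b2²) = 50.014789
base pitch p_b = π·m·cos α = 12.855600
CR = (23.814264 + 50.014789 − 151.383371·sin 21.16028°)/12.855600 = 1.492186
contact ratio ≈ 1.4922

1.4922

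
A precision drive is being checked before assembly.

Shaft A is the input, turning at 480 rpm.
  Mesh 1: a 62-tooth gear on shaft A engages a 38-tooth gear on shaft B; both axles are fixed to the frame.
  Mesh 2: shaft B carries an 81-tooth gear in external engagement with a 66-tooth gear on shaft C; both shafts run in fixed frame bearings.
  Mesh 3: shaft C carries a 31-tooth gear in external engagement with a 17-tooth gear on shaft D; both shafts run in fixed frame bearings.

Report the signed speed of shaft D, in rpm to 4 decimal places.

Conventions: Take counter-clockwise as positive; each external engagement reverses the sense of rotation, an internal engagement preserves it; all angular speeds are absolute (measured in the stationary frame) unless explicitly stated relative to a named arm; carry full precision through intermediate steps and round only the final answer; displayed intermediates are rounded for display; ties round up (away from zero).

topology: fixed-axis compound train — 3 meshes, A→D
mesh 1 [62T→38T]: ω = 480.0000×62/38 = 783.1579 rpm, sense flips to −
mesh 2 [81T→66T]: ω = 783.1579×81/66 = 961.1483 rpm, sense flips to +
mesh 3 [31T→17T]: ω = 961.1483×31/17 = 1752.6822 rpm, sense flips to −
signed output speed = -1752.6822 rpm

-1752.6822 rpm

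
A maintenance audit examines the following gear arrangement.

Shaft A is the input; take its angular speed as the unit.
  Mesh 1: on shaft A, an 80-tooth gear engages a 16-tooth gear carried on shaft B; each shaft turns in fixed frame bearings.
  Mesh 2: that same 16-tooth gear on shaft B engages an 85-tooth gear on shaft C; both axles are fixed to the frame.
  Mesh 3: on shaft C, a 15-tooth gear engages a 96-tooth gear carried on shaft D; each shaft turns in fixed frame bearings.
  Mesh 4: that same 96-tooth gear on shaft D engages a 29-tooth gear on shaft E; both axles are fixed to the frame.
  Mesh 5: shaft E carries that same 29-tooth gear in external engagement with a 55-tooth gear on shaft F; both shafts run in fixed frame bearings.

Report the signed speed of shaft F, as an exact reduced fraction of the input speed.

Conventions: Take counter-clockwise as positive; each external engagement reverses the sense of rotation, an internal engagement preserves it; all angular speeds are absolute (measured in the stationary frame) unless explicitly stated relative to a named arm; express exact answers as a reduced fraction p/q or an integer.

-48/187

5-mesh fixed-axis compound train (all bearings frame-fixed)
mesh 1 [80T→16T]: |ω|/ω_in = 1×80/16 = 5, sense flips to −
mesh 2 [16T→85T]: |ω|/ω_in = 5×16/85 = 16/17, sense flips to +
mesh 3 [15T→96T]: |ω|/ω_in = (16/17)×15/96 = 5/34, sense flips to −
mesh 4 [96T→29T]: |ω|/ω_in = (5/34)×96/29 = 240/493, sense flips to +
mesh 5 [29T→55T]: |ω|/ω_in = (240/493)×29/55 = 48/187, sense flips to −
signed output speed (× input speed) = -48/187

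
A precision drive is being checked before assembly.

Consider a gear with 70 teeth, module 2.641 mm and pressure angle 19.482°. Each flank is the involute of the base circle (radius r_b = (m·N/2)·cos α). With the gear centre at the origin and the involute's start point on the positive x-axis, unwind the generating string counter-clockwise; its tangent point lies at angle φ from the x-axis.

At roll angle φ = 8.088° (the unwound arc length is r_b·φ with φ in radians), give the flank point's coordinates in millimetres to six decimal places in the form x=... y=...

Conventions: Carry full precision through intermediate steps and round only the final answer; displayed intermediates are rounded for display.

x=88.006672 y=0.081545

single-mesh involute tooth geometry (70T wheel at module 2.641)
pitch radius r_p = m·N/2 = 2.641·70/2 = 92.435000
base radius r_b = r_p·cos α = 92.435000·cos 19.482° = 87.142755
roll angle φ = 8.088° = 0.14116223 rad
x = r_b·(cos φ + φ·sin φ) = 88.006672
y = r_b·(sin φ − φ·cos φ) = 0.081545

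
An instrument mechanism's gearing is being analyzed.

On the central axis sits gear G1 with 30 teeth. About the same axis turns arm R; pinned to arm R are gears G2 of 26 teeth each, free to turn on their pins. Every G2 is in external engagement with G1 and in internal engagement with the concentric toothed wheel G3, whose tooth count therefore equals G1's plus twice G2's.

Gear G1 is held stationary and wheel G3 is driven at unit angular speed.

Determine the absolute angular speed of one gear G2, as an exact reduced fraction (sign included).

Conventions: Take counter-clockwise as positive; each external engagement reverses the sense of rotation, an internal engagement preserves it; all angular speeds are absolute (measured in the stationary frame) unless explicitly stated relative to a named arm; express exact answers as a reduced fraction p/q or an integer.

41/26

recognized (axles ride arm R): planetary set, 30/26/82 teeth
ring teeth: 30 + 2·26 = 82
30(ω_sun−ω_arm) = −82(ω_ring−ω_arm),  ω_sun = 0, ω_ring = 1
30(0−ω_arm) = −82(1−ω_arm)  ⇒  112·ω_arm = 82  ⇒  ω_arm = 41/56
sun–planet mesh: 30·(0−41/56) = −26·(ω_p−ω_arm)  ⇒  ω_p−ω_arm = 615/728
ω_p = 41/56 + 615/728 = 41/26
exact speed ratio = 41/26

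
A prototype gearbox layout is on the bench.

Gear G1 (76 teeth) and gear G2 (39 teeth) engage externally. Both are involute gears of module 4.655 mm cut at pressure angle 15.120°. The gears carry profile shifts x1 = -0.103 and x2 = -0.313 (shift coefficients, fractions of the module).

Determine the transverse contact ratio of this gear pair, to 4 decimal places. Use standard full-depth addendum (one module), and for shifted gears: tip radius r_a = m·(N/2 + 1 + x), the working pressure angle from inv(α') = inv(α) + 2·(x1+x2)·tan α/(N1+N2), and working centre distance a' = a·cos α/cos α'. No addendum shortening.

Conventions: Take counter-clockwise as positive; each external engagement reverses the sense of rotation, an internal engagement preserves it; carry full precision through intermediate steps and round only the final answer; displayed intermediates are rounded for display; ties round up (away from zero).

2.3114

single-mesh involute tooth geometry (76T engaging 39T at module 4.655)
base radii: r_b1 = 170.766358, r_b2 = 87.630105
tip radii: r_a1 = 181.065535, r_a2 = 93.970485
inv(α') = inv(15.120°) + 2·(-0.103-0.313)·tan α/(76+39) = 0.00434664  ⇒  α' = 13.38702°
a' = a·cos α / cos α' = 267.6625·cos 15.120°/cos 13.38702° = 265.613617
action lengths: √(r_a1²−r_b1²) = 60.196170, √(r_a2²−r_b2²) = 33.932533
base pitch p_b = π·m·cos α = 14.117851
CR = (60.196170 + 33.932533 − 265.613617·sin 13.38702°)/14.117851 = 2.311390
contact ratio ≈ 2.3114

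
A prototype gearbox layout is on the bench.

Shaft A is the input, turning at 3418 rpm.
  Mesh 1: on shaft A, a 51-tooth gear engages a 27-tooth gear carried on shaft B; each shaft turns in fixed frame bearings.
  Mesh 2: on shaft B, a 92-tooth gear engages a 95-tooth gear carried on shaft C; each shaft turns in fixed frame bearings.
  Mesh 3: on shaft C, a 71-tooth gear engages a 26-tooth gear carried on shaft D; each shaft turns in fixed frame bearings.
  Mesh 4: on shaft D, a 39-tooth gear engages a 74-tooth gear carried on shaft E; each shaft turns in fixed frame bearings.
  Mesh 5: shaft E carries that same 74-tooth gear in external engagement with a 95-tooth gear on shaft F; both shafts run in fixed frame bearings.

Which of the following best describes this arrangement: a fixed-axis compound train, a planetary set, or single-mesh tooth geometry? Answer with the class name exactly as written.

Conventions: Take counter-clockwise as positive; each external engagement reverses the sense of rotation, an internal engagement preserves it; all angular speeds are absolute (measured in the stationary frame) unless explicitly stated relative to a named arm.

fixed-axis compound train

5-mesh fixed-axis compound train (all bearings frame-fixed)
classification: fixed-axis compound train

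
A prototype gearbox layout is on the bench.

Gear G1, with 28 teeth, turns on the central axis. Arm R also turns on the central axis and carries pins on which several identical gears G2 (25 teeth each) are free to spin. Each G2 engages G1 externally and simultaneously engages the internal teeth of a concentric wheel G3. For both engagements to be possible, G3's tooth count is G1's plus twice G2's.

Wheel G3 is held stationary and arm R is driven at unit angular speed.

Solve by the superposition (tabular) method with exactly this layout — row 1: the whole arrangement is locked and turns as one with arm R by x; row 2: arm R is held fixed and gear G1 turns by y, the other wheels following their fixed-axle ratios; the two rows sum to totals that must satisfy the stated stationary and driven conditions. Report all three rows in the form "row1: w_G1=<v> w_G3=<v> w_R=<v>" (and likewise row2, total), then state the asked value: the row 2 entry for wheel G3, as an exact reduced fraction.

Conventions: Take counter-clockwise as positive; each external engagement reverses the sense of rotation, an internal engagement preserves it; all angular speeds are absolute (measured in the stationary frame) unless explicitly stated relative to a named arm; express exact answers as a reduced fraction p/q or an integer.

row1: w_G1=1 w_G3=1 w_R=1
row2: w_G1=39/14 w_G3=-1 w_R=0
total: w_G1=53/14 w_G3=0 w_R=1
asked value: -1

recognized (axles ride arm R): planetary set, 28/25/78 teeth
row 1 (train locked, turned with arm): all members turn x
row 2: sun turns y, ring = −(28/78)·y, arm 0
boundary: total ω_ring = x − (28/78)·y = 0 and total ω_arm = x = 1  ⇒  y = 39/14, x = 1
row 2 ring = −(28/78)·39/14 = -1
totals (row 1 + row 2): sun 1 + 39/14 = 53/14, ring 1 + (-1) = 0, arm 1 + 0 = 1
asked cell (row2, ring) = -1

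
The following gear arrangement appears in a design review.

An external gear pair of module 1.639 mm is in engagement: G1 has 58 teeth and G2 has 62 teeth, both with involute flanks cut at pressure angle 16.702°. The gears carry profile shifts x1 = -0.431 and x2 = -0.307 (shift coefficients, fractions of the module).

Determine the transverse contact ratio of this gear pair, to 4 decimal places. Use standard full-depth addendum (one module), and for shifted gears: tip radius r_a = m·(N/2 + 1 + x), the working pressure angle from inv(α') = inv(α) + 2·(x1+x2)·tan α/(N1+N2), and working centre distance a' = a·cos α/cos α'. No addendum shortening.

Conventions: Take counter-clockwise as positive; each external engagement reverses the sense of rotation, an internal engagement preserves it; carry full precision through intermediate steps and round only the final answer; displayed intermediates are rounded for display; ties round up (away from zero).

class = single-mesh tooth geometry [involute pair 58T × 62T, m = 1.639]
base radii: r_b1 = 45.525784, r_b2 = 48.665493
tip radii: r_a1 = 48.463591, r_a2 = 51.944827
inv(α') = inv(16.702°) + 2·(-0.431-0.307)·tan α/(58+62) = 0.00485689  ⇒  α' = 13.88377°
a' = a·cos α / cos α' = 98.3400·cos 16.702°/cos 13.88377° = 97.025941
action lengths: √(r_a1²−r_b1²) = 16.616938, √(r_a2²−r_b2²) = 18.164107
base pitch p_b = π·m·cos α = 4.931844
CR = (16.616938 + 18.164107 − 97.025941·sin 13.88377°)/4.931844 = 2.331657
contact ratio ≈ 2.3317

2.3317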